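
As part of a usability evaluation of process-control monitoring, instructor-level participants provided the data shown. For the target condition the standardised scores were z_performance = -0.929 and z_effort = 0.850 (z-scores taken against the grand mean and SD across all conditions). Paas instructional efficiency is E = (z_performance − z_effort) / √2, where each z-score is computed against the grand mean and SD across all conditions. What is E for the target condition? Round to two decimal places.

-1.26

z_P − z_E = -0.929 − 0.850 = -1.7790.
E = -1.7790 / √2 = -1.7790 / 1.41421 = -1.2579 ≈ -1.26.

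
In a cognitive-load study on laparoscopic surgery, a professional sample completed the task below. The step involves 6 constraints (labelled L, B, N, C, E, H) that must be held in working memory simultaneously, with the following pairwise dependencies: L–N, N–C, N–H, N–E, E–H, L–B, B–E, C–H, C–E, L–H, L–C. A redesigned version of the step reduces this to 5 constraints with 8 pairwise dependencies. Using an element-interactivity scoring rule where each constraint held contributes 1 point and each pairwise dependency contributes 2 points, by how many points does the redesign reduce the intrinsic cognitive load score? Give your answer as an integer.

7

Original: 6 × 1 + 11 × 2 = 6 + 22 = 28.
Redesigned: 5 × 1 + 8 × 2 = 5 + 16 = 21.
Reduction = 28 − 21 = 7.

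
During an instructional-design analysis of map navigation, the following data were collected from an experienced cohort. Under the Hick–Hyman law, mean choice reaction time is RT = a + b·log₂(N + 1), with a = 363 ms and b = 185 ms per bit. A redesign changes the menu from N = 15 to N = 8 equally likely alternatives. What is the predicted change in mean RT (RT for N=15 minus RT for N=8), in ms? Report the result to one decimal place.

153.6

RT(15) = 363 + 185·log₂(16) = 363 + 185·4.0000 = 1103.0000 ms.
RT(8) = 363 + 185·log₂(9) = 363 + 185·3.1699 = 949.4315 ms.
Difference = 1103.0000 − 949.4315 = 153.5685 ≈ 153.6 ms.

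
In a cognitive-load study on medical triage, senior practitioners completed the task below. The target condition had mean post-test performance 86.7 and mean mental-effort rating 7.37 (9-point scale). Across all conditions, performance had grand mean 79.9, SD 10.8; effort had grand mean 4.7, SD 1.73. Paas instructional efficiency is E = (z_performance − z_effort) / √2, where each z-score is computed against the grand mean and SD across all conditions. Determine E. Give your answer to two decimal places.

z_performance = (86.7 − 79.9) / 10.8 = 6.8000 / 10.8 = 0.6296.
z_effort = (7.37 − 4.7) / 1.73 = 2.6700 / 1.73 = 1.5434.
z_P − z_E = 0.6296 − 1.5434 = -0.9138.
E = -0.9138 / √2 = -0.9138 / 1.41421 = -0.6462 ≈ -0.65.

-0.65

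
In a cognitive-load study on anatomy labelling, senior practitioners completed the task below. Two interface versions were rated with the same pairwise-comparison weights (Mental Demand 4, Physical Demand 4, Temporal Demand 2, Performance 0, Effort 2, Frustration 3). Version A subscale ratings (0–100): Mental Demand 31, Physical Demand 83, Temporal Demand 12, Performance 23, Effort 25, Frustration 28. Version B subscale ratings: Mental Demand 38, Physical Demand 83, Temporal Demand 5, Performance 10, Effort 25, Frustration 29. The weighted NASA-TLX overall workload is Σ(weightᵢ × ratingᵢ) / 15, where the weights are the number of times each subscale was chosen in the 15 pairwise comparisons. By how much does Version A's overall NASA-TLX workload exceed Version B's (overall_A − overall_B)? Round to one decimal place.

-1.1

Version A weighted sum = 4·31 + 4·83 + 2·12 + 0·23 + 2·25 + 3·28 = 124 + 332 + 24 + 0 + 50 + 84 = 614; overall_A = 614/15 = 40.9333.
Version B weighted sum = 4·38 + 4·83 + 2·5 + 0·10 + 2·25 + 3·29 = 152 + 332 + 10 + 0 + 50 + 87 = 631; overall_B = 631/15 = 42.0667.
Difference = 40.9333 − 42.0667 = -1.1334 ≈ -1.1.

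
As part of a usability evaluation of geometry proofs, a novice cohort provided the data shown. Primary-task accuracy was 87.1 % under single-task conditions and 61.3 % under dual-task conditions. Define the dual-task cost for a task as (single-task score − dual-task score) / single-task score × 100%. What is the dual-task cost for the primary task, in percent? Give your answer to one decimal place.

Cost = (87.1 − 61.3) / 87.1 × 100%
     = 25.8000 / 87.1 × 100% = 29.6211%.
≈ 29.6%.

29.6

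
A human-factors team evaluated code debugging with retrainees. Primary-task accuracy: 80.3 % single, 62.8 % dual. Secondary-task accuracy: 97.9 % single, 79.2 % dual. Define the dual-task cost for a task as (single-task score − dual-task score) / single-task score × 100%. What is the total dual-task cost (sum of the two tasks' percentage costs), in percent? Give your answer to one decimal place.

40.9

Primary cost = (80.3 − 62.8) / 80.3 × 100% = 21.7933%.
Secondary cost = (97.9 − 79.2) / 97.9 × 100% = 19.1011%.
Total = 21.7933% + 19.1011% = 40.8944% ≈ 40.9%.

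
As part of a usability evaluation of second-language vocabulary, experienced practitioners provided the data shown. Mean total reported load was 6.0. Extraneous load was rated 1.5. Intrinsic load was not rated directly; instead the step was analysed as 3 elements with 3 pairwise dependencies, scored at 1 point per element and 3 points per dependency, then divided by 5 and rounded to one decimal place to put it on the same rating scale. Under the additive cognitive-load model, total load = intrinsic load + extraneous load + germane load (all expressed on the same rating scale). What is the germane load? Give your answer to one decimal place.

Intrinsic (element-interactivity): (3 × 1 + 3 × 3) / 5 = 12 / 5 = 2.4000 → 2.4.
germane load = total − intrinsic − extraneous
             = 6.0 − 2.4 − 1.5 = 2.1.

2.1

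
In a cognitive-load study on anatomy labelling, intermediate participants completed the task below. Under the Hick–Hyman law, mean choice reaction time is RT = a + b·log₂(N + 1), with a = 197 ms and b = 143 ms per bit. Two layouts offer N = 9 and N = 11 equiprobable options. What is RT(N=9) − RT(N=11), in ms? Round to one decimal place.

-37.6

RT(9) = 197 + 143·log₂(10) = 197 + 143·3.3219 = 672.0317 ms.
RT(11) = 197 + 143·log₂(12) = 197 + 143·3.5850 = 709.6550 ms.
Difference = 672.0317 − 709.6550 = -37.6233 ≈ -37.6 ms.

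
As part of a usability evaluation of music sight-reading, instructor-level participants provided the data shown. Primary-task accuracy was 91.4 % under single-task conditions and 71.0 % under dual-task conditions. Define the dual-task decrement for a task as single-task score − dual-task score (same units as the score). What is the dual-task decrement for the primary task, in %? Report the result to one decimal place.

20.4

Decrement = 91.4 − 71.0 = 20.4000 % ≈ 20.4 %.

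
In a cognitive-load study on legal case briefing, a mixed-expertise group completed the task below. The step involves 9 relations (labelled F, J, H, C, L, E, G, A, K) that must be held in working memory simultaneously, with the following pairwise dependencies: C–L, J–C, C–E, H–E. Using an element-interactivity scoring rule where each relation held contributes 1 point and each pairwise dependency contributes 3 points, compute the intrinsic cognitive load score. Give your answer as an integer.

Count of relations held simultaneously: 9.
Count of pairwise dependencies listed: 4.
Element contribution: 9 × 1 = 9.
Interaction contribution: 4 × 3 = 12.
Intrinsic load = 9 + 12 = 21.

21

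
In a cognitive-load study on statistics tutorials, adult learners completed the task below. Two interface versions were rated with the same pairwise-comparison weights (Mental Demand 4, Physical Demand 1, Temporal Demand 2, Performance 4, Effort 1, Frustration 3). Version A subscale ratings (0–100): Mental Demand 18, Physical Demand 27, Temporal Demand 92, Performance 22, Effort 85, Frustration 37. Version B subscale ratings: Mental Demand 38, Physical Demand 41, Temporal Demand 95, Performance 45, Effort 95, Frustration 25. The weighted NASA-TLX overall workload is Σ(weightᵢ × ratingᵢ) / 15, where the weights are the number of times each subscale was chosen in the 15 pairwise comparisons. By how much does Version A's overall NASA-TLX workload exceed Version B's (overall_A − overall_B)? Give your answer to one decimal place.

-11.1

Version A weighted sum = 4·18 + 1·27 + 2·92 + 4·22 + 1·85 + 3·37 = 72 + 27 + 184 + 88 + 85 + 111 = 567; overall_A = 567/15 = 37.8000.
Version B weighted sum = 4·38 + 1·41 + 2·95 + 4·45 + 1·95 + 3·25 = 152 + 41 + 190 + 180 + 95 + 75 = 733; overall_B = 733/15 = 48.8667.
Difference = 37.8000 − 48.8667 = -11.0667 ≈ -11.1.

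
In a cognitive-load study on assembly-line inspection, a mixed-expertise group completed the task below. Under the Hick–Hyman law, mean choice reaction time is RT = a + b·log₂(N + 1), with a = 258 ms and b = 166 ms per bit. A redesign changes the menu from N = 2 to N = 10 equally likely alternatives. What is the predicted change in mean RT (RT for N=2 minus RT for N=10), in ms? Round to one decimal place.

RT(2) = 258 + 166·log₂(3) = 258 + 166·1.5850 = 521.1100 ms.
RT(10) = 258 + 166·log₂(11) = 258 + 166·3.4594 = 832.2604 ms.
Difference = 521.1100 − 832.2604 = -311.1504 ≈ -311.2 ms.

-311.2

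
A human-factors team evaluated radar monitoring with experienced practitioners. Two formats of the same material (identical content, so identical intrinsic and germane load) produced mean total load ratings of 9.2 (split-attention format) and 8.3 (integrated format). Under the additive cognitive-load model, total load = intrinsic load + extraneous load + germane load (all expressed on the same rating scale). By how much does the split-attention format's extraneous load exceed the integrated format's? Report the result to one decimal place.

0.9

Intrinsic and germane load are equal across formats, so the difference in total load equals the difference in extraneous load.
Extraneous-load difference = 9.2 − 8.3 = 0.9.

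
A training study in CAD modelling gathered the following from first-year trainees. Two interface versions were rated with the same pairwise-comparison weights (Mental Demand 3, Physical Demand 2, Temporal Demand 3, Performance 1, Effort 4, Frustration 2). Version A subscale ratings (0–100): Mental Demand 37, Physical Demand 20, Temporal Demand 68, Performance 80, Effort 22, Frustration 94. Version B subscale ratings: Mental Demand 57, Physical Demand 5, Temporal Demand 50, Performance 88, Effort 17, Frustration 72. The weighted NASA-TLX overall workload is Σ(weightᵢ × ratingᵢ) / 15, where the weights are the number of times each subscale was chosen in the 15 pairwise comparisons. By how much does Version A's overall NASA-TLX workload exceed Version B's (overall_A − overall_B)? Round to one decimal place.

5.3

Version A weighted sum = 3·37 + 2·20 + 3·68 + 1·80 + 4·22 + 2·94 = 111 + 40 + 204 + 80 + 88 + 188 = 711; overall_A = 711/15 = 47.4000.
Version B weighted sum = 3·57 + 2·5 + 3·50 + 1·88 + 4·17 + 2·72 = 171 + 10 + 150 + 88 + 68 + 144 = 631; overall_B = 631/15 = 42.0667.
Difference = 47.4000 − 42.0667 = 5.3333 ≈ 5.3.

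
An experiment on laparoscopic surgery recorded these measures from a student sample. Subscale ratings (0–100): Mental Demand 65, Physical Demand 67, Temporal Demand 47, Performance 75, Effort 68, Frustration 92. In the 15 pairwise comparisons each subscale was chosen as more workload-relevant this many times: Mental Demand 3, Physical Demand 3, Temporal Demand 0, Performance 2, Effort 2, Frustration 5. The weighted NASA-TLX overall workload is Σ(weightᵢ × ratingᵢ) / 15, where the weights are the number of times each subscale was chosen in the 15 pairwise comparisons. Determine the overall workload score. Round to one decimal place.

The tallies are the weights (they sum to 15).
Weighted sum = 3·65 + 3·67 + 0·47 + 2·75 + 2·68 + 5·92
            = 195 + 201 + 0 + 150 + 136 + 460 = 1142.
Overall workload = 1142 / 15 = 76.1333 ≈ 76.1.

76.1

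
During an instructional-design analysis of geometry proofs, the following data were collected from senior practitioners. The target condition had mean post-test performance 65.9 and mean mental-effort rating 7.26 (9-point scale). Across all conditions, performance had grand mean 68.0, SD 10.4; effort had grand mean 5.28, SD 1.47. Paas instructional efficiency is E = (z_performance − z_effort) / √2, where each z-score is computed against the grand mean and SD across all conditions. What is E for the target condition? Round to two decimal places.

z_performance = (65.9 − 68.0) / 10.4 = -2.1000 / 10.4 = -0.2019.
z_effort = (7.26 − 5.28) / 1.47 = 1.9800 / 1.47 = 1.3469.
z_P − z_E = -0.2019 − 1.3469 = -1.5488.
E = -1.5488 / √2 = -1.5488 / 1.41421 = -1.0952 ≈ -1.10.

-1.10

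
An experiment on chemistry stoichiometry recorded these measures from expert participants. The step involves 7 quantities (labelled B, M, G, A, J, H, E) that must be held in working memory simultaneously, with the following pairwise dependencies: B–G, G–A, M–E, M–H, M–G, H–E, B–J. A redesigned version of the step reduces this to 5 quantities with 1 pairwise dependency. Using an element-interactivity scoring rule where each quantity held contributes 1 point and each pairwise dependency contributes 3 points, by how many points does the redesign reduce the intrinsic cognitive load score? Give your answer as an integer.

20

Original: 7 × 1 + 7 × 3 = 7 + 21 = 28.
Redesigned: 5 × 1 + 1 × 3 = 5 + 3 = 8.
Reduction = 28 − 8 = 20.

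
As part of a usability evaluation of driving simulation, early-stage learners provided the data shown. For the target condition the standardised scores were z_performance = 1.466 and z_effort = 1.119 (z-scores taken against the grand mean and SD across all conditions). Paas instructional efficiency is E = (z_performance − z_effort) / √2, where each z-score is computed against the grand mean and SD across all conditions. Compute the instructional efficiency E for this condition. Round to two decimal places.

z_P − z_E = 1.466 − 1.119 = 0.3470.
E = 0.3470 / √2 = 0.3470 / 1.41421 = 0.2454 ≈ 0.25.

0.25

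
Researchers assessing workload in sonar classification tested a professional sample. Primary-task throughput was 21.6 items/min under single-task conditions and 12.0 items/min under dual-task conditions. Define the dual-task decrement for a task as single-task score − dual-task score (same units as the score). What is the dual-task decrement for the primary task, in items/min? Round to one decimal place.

9.6

Decrement = 21.6 − 12.0 = 9.6000 items/min ≈ 9.6 items/min.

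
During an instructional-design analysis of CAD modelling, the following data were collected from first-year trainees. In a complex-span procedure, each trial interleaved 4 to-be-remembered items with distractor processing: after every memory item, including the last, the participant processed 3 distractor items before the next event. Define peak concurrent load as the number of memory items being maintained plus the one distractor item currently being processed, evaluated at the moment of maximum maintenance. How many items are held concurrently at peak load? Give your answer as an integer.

Maintenance is greatest during the distractor(s) after memory item 4: all 4 memory items are being held.
One distractor item is concurrently being processed.
Peak concurrent load = 4 + 1 = 5 items.

5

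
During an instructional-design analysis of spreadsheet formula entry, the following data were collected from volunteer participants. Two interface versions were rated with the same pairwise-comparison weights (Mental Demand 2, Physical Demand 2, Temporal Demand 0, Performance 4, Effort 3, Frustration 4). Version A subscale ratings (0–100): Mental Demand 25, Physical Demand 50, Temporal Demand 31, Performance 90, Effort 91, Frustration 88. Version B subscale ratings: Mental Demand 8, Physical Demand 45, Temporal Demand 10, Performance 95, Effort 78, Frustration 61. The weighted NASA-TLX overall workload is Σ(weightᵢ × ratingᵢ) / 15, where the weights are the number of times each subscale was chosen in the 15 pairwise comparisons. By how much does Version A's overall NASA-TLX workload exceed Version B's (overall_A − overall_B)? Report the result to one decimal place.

11.4

Version A weighted sum = 2·25 + 2·50 + 0·31 + 4·90 + 3·91 + 4·88 = 50 + 100 + 0 + 360 + 273 + 352 = 1135; overall_A = 1135/15 = 75.6667.
Version B weighted sum = 2·8 + 2·45 + 0·10 + 4·95 + 3·78 + 4·61 = 16 + 90 + 0 + 380 + 234 + 244 = 964; overall_B = 964/15 = 64.2667.
Difference = 75.6667 − 64.2667 = 11.4000 ≈ 11.4.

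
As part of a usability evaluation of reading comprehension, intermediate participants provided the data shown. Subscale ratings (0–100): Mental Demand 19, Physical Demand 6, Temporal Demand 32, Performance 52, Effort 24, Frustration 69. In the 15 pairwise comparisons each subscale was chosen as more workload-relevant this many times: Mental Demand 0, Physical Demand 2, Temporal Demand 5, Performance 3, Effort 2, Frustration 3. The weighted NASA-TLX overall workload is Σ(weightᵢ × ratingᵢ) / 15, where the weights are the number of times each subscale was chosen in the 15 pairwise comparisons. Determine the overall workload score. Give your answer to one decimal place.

38.9

The tallies are the weights (they sum to 15).
Weighted sum = 0·19 + 2·6 + 5·32 + 3·52 + 2·24 + 3·69
            = 0 + 12 + 160 + 156 + 48 + 207 = 583.
Overall workload = 583 / 15 = 38.8667 ≈ 38.9.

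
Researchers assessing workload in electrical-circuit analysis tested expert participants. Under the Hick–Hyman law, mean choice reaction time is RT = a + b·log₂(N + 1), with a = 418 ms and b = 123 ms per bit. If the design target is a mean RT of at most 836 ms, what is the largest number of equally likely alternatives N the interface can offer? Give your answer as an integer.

9

Set 418 + 123·log₂(N + 1) ≤ 836.
log₂(N + 1) ≤ (836 − 418) / 123 = 3.3984.
N + 1 ≤ 2^3.3984 = 10.5444.
N ≤ 9.5444, so the largest integer N is 9.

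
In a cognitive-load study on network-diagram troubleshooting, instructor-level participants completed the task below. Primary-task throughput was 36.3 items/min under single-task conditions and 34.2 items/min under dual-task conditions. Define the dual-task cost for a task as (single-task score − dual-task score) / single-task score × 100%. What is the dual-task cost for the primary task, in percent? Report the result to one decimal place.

Cost = (36.3 − 34.2) / 36.3 × 100%
     = 2.1000 / 36.3 × 100% = 5.7851%.
≈ 5.8%.

5.8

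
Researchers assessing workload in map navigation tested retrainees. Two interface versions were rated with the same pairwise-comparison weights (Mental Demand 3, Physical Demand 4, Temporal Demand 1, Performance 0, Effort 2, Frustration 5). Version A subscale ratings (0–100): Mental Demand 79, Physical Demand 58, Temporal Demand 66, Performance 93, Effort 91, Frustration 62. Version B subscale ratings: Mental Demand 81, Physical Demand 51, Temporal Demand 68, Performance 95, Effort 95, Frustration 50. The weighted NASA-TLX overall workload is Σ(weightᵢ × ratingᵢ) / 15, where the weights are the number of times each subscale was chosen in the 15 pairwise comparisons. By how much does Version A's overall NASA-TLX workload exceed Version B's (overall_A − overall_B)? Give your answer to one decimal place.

Version A weighted sum = 3·79 + 4·58 + 1·66 + 0·93 + 2·91 + 5·62 = 237 + 232 + 66 + 0 + 182 + 310 = 1027; overall_A = 1027/15 = 68.4667.
Version B weighted sum = 3·81 + 4·51 + 1·68 + 0·95 + 2·95 + 5·50 = 243 + 204 + 68 + 0 + 190 + 250 = 955; overall_B = 955/15 = 63.6667.
Difference = 68.4667 − 63.6667 = 4.8000 ≈ 4.8.

4.8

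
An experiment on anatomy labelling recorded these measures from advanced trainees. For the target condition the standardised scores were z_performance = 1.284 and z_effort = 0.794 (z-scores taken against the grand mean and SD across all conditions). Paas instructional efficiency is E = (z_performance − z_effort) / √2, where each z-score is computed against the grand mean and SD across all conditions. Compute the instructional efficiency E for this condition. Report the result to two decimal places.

0.35

z_P − z_E = 1.284 − 0.794 = 0.4900.
E = 0.4900 / √2 = 0.4900 / 1.41421 = 0.3465 ≈ 0.35.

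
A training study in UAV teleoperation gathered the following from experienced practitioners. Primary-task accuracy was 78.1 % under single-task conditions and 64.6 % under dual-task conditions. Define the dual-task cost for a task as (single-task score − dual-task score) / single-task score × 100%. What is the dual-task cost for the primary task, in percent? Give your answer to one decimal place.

17.3

Cost = (78.1 − 64.6) / 78.1 × 100%
     = 13.5000 / 78.1 × 100% = 17.2855%.
≈ 17.3%.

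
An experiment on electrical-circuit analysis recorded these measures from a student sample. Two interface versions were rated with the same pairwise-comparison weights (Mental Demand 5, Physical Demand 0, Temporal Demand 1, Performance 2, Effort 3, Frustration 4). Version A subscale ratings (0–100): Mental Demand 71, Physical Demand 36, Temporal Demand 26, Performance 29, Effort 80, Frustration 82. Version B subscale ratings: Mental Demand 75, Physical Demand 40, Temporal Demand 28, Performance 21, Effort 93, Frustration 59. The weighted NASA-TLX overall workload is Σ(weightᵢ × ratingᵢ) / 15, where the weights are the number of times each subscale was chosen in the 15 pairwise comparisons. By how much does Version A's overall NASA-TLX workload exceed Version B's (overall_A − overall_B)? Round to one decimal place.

Version A weighted sum = 5·71 + 0·36 + 1·26 + 2·29 + 3·80 + 4·82 = 355 + 0 + 26 + 58 + 240 + 328 = 1007; overall_A = 1007/15 = 67.1333.
Version B weighted sum = 5·75 + 0·40 + 1·28 + 2·21 + 3·93 + 4·59 = 375 + 0 + 28 + 42 + 279 + 236 = 960; overall_B = 960/15 = 64.0000.
Difference = 67.1333 − 64.0000 = 3.1333 ≈ 3.1.

3.1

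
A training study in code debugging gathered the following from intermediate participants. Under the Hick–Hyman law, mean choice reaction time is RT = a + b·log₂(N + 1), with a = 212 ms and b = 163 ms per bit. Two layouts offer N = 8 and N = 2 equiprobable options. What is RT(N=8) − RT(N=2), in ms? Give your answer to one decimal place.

258.3

RT(8) = 212 + 163·log₂(9) = 212 + 163·3.1699 = 728.6937 ms.
RT(2) = 212 + 163·log₂(3) = 212 + 163·1.5850 = 470.3550 ms.
Difference = 728.6937 − 470.3550 = 258.3387 ≈ 258.3 ms.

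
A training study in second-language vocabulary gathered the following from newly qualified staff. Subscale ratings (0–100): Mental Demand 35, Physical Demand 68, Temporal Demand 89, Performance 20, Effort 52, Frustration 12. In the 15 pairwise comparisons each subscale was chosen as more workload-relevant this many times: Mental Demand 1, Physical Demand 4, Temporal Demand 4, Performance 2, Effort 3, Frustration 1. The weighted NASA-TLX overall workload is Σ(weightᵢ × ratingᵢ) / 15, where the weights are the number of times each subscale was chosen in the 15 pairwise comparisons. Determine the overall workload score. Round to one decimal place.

58.1

The tallies are the weights (they sum to 15).
Weighted sum = 1·35 + 4·68 + 4·89 + 2·20 + 3·52 + 1·12
            = 35 + 272 + 356 + 40 + 156 + 12 = 871.
Overall workload = 871 / 15 = 58.0667 ≈ 58.1.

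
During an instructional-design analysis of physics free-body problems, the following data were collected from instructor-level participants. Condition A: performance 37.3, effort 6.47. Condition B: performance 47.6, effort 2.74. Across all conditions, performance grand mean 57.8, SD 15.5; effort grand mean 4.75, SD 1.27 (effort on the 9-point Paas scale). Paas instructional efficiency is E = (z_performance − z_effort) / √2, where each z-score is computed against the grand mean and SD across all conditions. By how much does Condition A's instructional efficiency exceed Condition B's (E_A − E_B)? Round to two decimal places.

-2.55

Condition A: z_P = (37.3 − 57.8)/15.5 = -1.3226; z_E = (6.47 − 4.75)/1.27 = 1.3543; E_A = (-1.3226 − 1.3543)/√2 = -1.8929.
Condition B: z_P = (47.6 − 57.8)/15.5 = -0.6581; z_E = (2.74 − 4.75)/1.27 = -1.5827; E_B = (-0.6581 − (-1.5827))/√2 = 0.6538.
E_A − E_B = -1.8929 − 0.6538 = -2.5467 ≈ -2.55.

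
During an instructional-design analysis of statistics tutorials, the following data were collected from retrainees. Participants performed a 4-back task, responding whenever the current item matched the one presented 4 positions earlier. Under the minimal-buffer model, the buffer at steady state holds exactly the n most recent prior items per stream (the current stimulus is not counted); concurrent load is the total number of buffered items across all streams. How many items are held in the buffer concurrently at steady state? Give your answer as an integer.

The buffer holds the 4 most recent prior items.
Steady-state concurrent load = 4 items.

4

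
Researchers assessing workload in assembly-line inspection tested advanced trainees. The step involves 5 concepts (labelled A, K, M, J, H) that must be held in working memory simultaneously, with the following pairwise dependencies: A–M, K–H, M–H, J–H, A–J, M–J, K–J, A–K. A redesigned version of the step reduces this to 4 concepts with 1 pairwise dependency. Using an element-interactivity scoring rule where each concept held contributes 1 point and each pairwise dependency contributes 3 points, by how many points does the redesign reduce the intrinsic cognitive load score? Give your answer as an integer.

Original: 5 × 1 + 8 × 3 = 5 + 24 = 29.
Redesigned: 4 × 1 + 1 × 3 = 4 + 3 = 7.
Reduction = 29 − 7 = 22.

22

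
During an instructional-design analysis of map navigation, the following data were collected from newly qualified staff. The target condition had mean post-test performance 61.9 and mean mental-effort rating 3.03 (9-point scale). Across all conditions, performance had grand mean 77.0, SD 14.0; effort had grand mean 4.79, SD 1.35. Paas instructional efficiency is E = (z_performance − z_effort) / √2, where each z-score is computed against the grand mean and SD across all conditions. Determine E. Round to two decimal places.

z_performance = (61.9 − 77.0) / 14.0 = -15.1000 / 14.0 = -1.0786.
z_effort = (3.03 − 4.79) / 1.35 = -1.7600 / 1.35 = -1.3037.
z_P − z_E = -1.0786 − (-1.3037) = 0.2251.
E = 0.2251 / √2 = 0.2251 / 1.41421 = 0.1592 ≈ 0.16.

0.16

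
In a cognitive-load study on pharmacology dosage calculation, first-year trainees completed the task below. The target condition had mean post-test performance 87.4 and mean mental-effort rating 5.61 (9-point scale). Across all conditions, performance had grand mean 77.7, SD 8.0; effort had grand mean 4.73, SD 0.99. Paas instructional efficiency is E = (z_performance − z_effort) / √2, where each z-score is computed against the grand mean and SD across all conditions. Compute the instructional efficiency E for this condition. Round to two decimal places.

z_performance = (87.4 − 77.7) / 8.0 = 9.7000 / 8.0 = 1.2125.
z_effort = (5.61 − 4.73) / 0.99 = 0.8800 / 0.99 = 0.8889.
z_P − z_E = 1.2125 − 0.8889 = 0.3236.
E = 0.3236 / √2 = 0.3236 / 1.41421 = 0.2288 ≈ 0.23.

0.23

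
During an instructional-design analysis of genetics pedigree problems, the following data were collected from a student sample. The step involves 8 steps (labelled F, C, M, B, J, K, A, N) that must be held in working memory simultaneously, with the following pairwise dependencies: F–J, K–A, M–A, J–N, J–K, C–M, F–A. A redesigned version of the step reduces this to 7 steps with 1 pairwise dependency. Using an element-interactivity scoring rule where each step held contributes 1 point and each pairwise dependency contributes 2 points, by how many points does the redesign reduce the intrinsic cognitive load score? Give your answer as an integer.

Original: 8 × 1 + 7 × 2 = 8 + 14 = 22.
Redesigned: 7 × 1 + 1 × 2 = 7 + 2 = 9.
Reduction = 22 − 9 = 13.

13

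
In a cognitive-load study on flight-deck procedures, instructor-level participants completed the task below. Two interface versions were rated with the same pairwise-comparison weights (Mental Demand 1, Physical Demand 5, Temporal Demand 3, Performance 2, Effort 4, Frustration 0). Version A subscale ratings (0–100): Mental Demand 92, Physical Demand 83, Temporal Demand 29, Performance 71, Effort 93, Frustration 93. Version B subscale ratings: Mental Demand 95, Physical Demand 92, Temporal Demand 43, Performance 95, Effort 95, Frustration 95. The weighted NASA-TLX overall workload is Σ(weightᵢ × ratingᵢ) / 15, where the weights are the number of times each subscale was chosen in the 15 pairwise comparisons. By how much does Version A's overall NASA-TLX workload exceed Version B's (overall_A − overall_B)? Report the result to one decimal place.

-9.7

Version A weighted sum = 1·92 + 5·83 + 3·29 + 2·71 + 4·93 + 0·93 = 92 + 415 + 87 + 142 + 372 + 0 = 1108; overall_A = 1108/15 = 73.8667.
Version B weighted sum = 1·95 + 5·92 + 3·43 + 2·95 + 4·95 + 0·95 = 95 + 460 + 129 + 190 + 380 + 0 = 1254; overall_B = 1254/15 = 83.6000.
Difference = 73.8667 − 83.6000 = -9.7333 ≈ -9.7.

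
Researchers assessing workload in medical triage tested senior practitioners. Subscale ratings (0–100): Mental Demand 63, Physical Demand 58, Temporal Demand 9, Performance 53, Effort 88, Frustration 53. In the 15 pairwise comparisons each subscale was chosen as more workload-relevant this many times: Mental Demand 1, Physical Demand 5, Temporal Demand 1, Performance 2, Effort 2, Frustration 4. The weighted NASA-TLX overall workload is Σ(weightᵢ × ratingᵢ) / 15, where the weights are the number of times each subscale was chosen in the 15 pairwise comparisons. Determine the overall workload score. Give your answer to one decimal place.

The tallies are the weights (they sum to 15).
Weighted sum = 1·63 + 5·58 + 1·9 + 2·53 + 2·88 + 4·53
            = 63 + 290 + 9 + 106 + 176 + 212 = 856.
Overall workload = 856 / 15 = 57.0667 ≈ 57.1.

57.1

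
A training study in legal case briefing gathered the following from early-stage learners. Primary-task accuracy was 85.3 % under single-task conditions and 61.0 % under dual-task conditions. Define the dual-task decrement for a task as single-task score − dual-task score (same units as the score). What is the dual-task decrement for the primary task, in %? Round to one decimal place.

24.3

Decrement = 85.3 − 61.0 = 24.3000 % ≈ 24.3 %.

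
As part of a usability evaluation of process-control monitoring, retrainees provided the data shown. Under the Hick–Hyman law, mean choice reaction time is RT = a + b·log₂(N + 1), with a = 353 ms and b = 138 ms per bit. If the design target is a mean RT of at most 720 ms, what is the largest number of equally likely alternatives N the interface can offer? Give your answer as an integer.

Set 353 + 138·log₂(N + 1) ≤ 720.
log₂(N + 1) ≤ (720 − 353) / 138 = 2.6594.
N + 1 ≤ 2^2.6594 = 6.3177.
N ≤ 5.3177, so the largest integer N is 5.

5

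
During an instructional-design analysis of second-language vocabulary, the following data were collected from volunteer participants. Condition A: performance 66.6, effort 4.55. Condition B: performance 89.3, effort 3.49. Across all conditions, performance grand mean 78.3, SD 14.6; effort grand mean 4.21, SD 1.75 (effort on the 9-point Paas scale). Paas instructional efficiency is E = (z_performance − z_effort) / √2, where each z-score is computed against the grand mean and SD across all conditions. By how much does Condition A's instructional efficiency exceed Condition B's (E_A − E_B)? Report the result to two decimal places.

-1.53

Condition A: z_P = (66.6 − 78.3)/14.6 = -0.8014; z_E = (4.55 − 4.21)/1.75 = 0.1943; E_A = (-0.8014 − 0.1943)/√2 = -0.7041.
Condition B: z_P = (89.3 − 78.3)/14.6 = 0.7534; z_E = (3.49 − 4.21)/1.75 = -0.4114; E_B = (0.7534 − (-0.4114))/√2 = 0.8236.
E_A − E_B = -0.7041 − 0.8236 = -1.5277 ≈ -1.53.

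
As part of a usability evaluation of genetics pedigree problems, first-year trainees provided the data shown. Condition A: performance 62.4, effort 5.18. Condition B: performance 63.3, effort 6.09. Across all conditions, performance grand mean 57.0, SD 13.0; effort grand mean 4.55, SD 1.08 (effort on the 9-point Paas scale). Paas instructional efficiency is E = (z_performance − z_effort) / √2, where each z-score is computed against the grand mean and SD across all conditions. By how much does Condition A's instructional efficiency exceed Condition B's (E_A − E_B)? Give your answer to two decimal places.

Condition A: z_P = (62.4 − 57.0)/13.0 = 0.4154; z_E = (5.18 − 4.55)/1.08 = 0.5833; E_A = (0.4154 − 0.5833)/√2 = -0.1187.
Condition B: z_P = (63.3 − 57.0)/13.0 = 0.4846; z_E = (6.09 − 4.55)/1.08 = 1.4259; E_B = (0.4846 − 1.4259)/√2 = -0.6656.
E_A − E_B = -0.1187 − (-0.6656) = 0.5469 ≈ 0.55.

0.55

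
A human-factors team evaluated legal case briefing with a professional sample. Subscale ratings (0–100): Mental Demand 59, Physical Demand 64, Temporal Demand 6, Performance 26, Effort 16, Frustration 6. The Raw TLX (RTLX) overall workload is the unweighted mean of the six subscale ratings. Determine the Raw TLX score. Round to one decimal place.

29.5

Sum of ratings = 59 + 64 + 6 + 26 + 16 + 6 = 177.
RTLX = 177 / 6 = 29.5000 ≈ 29.5.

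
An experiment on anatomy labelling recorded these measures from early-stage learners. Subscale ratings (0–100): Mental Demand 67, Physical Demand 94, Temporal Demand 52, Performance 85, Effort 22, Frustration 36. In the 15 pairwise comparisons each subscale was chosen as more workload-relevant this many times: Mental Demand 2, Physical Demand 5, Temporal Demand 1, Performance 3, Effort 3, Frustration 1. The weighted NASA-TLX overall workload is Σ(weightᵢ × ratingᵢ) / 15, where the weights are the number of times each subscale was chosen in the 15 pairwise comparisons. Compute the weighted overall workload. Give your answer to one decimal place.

The tallies are the weights (they sum to 15).
Weighted sum = 2·67 + 5·94 + 1·52 + 3·85 + 3·22 + 1·36
            = 134 + 470 + 52 + 255 + 66 + 36 = 1013.
Overall workload = 1013 / 15 = 67.5333 ≈ 67.5.

67.5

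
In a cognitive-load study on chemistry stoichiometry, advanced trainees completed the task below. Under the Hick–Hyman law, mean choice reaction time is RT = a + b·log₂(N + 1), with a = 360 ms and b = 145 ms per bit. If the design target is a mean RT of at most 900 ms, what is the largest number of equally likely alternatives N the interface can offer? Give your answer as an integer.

12

Set 360 + 145·log₂(N + 1) ≤ 900.
log₂(N + 1) ≤ (900 − 360) / 145 = 3.7241.
N + 1 ≤ 2^3.7241 = 13.2150.
N ≤ 12.2150, so the largest integer N is 12.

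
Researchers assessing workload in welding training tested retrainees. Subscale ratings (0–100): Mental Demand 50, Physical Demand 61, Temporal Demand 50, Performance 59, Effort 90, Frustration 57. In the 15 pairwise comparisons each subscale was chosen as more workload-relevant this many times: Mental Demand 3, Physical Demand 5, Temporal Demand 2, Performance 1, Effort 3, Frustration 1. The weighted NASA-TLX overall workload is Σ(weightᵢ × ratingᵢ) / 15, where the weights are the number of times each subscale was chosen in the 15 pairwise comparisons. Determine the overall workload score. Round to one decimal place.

The tallies are the weights (they sum to 15).
Weighted sum = 3·50 + 5·61 + 2·50 + 1·59 + 3·90 + 1·57
            = 150 + 305 + 100 + 59 + 270 + 57 = 941.
Overall workload = 941 / 15 = 62.7333 ≈ 62.7.

62.7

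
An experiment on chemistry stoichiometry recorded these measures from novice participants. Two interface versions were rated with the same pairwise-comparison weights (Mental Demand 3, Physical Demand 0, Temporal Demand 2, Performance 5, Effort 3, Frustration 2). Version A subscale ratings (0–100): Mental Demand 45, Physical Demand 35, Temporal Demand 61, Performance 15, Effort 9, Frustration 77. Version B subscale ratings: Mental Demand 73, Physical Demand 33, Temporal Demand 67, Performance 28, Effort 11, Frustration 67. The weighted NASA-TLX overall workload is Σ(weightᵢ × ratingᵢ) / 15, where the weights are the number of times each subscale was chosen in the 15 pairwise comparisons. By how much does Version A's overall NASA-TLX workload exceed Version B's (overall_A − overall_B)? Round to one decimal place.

Version A weighted sum = 3·45 + 0·35 + 2·61 + 5·15 + 3·9 + 2·77 = 135 + 0 + 122 + 75 + 27 + 154 = 513; overall_A = 513/15 = 34.2000.
Version B weighted sum = 3·73 + 0·33 + 2·67 + 5·28 + 3·11 + 2·67 = 219 + 0 + 134 + 140 + 33 + 134 = 660; overall_B = 660/15 = 44.0000.
Difference = 34.2000 − 44.0000 = -9.8000 ≈ -9.8.

-9.8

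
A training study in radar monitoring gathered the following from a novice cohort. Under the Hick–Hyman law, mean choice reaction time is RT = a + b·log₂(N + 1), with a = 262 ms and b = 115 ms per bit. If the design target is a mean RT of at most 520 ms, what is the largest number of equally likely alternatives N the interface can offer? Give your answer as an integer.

3

Set 262 + 115·log₂(N + 1) ≤ 520.
log₂(N + 1) ≤ (520 − 262) / 115 = 2.2435.
N + 1 ≤ 2^2.2435 = 4.7354.
N ≤ 3.7354, so the largest integer N is 3.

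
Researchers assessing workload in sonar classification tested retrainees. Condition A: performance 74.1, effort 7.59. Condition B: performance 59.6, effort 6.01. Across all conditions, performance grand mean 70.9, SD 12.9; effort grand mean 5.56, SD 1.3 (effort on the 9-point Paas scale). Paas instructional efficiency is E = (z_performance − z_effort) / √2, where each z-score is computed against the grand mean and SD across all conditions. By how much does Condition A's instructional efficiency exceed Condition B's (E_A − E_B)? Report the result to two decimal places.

-0.06

Condition A: z_P = (74.1 − 70.9)/12.9 = 0.2481; z_E = (7.59 − 5.56)/1.3 = 1.5615; E_A = (0.2481 − 1.5615)/√2 = -0.9287.
Condition B: z_P = (59.6 − 70.9)/12.9 = -0.8760; z_E = (6.01 − 5.56)/1.3 = 0.3462; E_B = (-0.8760 − 0.3462)/√2 = -0.8642.
E_A − E_B = -0.9287 − (-0.8642) = -0.0645 ≈ -0.06.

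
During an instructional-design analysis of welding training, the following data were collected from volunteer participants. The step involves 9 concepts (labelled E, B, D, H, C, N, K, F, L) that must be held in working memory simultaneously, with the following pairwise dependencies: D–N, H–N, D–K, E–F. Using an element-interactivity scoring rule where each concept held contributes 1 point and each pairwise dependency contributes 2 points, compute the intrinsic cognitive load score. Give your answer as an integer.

Count of concepts held simultaneously: 9.
Count of pairwise dependencies listed: 4.
Element contribution: 9 × 1 = 9.
Interaction contribution: 4 × 2 = 8.
Intrinsic load = 9 + 8 = 17.

17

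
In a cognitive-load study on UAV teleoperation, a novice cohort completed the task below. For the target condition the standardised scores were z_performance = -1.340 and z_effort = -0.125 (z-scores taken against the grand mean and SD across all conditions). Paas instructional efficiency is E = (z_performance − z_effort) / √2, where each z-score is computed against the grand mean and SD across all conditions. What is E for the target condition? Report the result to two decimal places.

-0.86

z_P − z_E = -1.340 − (-0.125) = -1.2150.
E = -1.2150 / √2 = -1.2150 / 1.41421 = -0.8591 ≈ -0.86.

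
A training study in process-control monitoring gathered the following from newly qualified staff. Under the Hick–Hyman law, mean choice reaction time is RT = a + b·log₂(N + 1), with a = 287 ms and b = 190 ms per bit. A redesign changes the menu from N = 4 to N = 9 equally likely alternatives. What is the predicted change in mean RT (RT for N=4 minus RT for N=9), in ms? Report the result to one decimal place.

-190.0

RT(4) = 287 + 190·log₂(5) = 287 + 190·2.3219 = 728.1610 ms.
RT(9) = 287 + 190·log₂(10) = 287 + 190·3.3219 = 918.1610 ms.
Difference = 728.1610 − 918.1610 = -190.0000 ≈ -190.0 ms.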